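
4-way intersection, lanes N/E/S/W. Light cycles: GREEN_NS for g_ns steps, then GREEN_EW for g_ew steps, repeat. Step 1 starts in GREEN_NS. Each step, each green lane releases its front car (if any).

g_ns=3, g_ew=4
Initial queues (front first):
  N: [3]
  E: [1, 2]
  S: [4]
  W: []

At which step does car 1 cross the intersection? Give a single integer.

Step 1 [NS]: N:car3-GO,E:wait,S:car4-GO,W:wait | queues: N=0 E=2 S=0 W=0
Step 2 [NS]: N:empty,E:wait,S:empty,W:wait | queues: N=0 E=2 S=0 W=0
Step 3 [NS]: N:empty,E:wait,S:empty,W:wait | queues: N=0 E=2 S=0 W=0
Step 4 [EW]: N:wait,E:car1-GO,S:wait,W:empty | queues: N=0 E=1 S=0 W=0
Step 5 [EW]: N:wait,E:car2-GO,S:wait,W:empty | queues: N=0 E=0 S=0 W=0
Car 1 crosses at step 4

4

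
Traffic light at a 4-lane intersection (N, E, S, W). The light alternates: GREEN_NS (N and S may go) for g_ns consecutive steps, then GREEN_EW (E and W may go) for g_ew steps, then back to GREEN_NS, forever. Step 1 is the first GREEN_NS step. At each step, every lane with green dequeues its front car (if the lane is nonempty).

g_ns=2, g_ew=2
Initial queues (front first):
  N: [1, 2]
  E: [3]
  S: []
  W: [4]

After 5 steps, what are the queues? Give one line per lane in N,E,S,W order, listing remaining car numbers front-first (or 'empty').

Step 1 [NS]: N:car1-GO,E:wait,S:empty,W:wait | queues: N=1 E=1 S=0 W=1
Step 2 [NS]: N:car2-GO,E:wait,S:empty,W:wait | queues: N=0 E=1 S=0 W=1
Step 3 [EW]: N:wait,E:car3-GO,S:wait,W:car4-GO | queues: N=0 E=0 S=0 W=0

N: empty
E: empty
S: empty
W: empty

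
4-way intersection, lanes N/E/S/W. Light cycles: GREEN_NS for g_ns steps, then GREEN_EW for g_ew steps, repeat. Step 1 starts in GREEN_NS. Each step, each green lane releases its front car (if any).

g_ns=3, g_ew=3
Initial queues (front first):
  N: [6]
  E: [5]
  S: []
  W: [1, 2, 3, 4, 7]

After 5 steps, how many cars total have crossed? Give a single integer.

Answer: 4

Derivation:
Step 1 [NS]: N:car6-GO,E:wait,S:empty,W:wait | queues: N=0 E=1 S=0 W=5
Step 2 [NS]: N:empty,E:wait,S:empty,W:wait | queues: N=0 E=1 S=0 W=5
Step 3 [NS]: N:empty,E:wait,S:empty,W:wait | queues: N=0 E=1 S=0 W=5
Step 4 [EW]: N:wait,E:car5-GO,S:wait,W:car1-GO | queues: N=0 E=0 S=0 W=4
Step 5 [EW]: N:wait,E:empty,S:wait,W:car2-GO | queues: N=0 E=0 S=0 W=3
Cars crossed by step 5: 4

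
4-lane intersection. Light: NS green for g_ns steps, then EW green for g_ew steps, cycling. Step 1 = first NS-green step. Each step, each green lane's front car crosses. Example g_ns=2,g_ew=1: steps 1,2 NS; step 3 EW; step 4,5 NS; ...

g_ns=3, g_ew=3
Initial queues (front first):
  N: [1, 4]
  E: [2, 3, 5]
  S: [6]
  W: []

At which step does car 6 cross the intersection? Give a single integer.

Step 1 [NS]: N:car1-GO,E:wait,S:car6-GO,W:wait | queues: N=1 E=3 S=0 W=0
Step 2 [NS]: N:car4-GO,E:wait,S:empty,W:wait | queues: N=0 E=3 S=0 W=0
Step 3 [NS]: N:empty,E:wait,S:empty,W:wait | queues: N=0 E=3 S=0 W=0
Step 4 [EW]: N:wait,E:car2-GO,S:wait,W:empty | queues: N=0 E=2 S=0 W=0
Step 5 [EW]: N:wait,E:car3-GO,S:wait,W:empty | queues: N=0 E=1 S=0 W=0
Step 6 [EW]: N:wait,E:car5-GO,S:wait,W:empty | queues: N=0 E=0 S=0 W=0
Car 6 crosses at step 1

1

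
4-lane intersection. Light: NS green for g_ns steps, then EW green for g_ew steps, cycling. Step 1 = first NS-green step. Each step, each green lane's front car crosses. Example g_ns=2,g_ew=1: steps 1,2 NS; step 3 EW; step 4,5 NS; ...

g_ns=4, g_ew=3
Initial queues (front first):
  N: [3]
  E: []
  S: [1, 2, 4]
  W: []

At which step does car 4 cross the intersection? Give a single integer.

Step 1 [NS]: N:car3-GO,E:wait,S:car1-GO,W:wait | queues: N=0 E=0 S=2 W=0
Step 2 [NS]: N:empty,E:wait,S:car2-GO,W:wait | queues: N=0 E=0 S=1 W=0
Step 3 [NS]: N:empty,E:wait,S:car4-GO,W:wait | queues: N=0 E=0 S=0 W=0
Car 4 crosses at step 3

3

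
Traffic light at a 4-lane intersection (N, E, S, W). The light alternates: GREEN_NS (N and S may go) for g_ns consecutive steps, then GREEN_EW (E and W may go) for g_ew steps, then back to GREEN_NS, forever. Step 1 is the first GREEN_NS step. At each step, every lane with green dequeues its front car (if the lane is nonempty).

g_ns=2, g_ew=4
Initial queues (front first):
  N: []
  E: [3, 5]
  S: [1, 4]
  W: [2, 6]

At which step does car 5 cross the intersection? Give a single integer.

Step 1 [NS]: N:empty,E:wait,S:car1-GO,W:wait | queues: N=0 E=2 S=1 W=2
Step 2 [NS]: N:empty,E:wait,S:car4-GO,W:wait | queues: N=0 E=2 S=0 W=2
Step 3 [EW]: N:wait,E:car3-GO,S:wait,W:car2-GO | queues: N=0 E=1 S=0 W=1
Step 4 [EW]: N:wait,E:car5-GO,S:wait,W:car6-GO | queues: N=0 E=0 S=0 W=0
Car 5 crosses at step 4

4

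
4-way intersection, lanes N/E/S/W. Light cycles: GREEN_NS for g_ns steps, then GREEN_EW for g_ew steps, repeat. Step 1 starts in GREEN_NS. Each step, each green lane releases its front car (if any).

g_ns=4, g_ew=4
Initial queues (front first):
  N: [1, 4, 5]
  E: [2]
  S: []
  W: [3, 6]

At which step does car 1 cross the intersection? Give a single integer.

Step 1 [NS]: N:car1-GO,E:wait,S:empty,W:wait | queues: N=2 E=1 S=0 W=2
Step 2 [NS]: N:car4-GO,E:wait,S:empty,W:wait | queues: N=1 E=1 S=0 W=2
Step 3 [NS]: N:car5-GO,E:wait,S:empty,W:wait | queues: N=0 E=1 S=0 W=2
Step 4 [NS]: N:empty,E:wait,S:empty,W:wait | queues: N=0 E=1 S=0 W=2
Step 5 [EW]: N:wait,E:car2-GO,S:wait,W:car3-GO | queues: N=0 E=0 S=0 W=1
Step 6 [EW]: N:wait,E:empty,S:wait,W:car6-GO | queues: N=0 E=0 S=0 W=0
Car 1 crosses at step 1

1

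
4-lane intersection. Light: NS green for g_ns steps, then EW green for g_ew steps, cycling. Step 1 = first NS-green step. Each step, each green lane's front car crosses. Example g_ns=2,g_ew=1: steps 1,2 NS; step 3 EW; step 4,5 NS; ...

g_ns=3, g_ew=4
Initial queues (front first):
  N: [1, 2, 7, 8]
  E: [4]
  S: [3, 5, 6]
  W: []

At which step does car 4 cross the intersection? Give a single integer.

Step 1 [NS]: N:car1-GO,E:wait,S:car3-GO,W:wait | queues: N=3 E=1 S=2 W=0
Step 2 [NS]: N:car2-GO,E:wait,S:car5-GO,W:wait | queues: N=2 E=1 S=1 W=0
Step 3 [NS]: N:car7-GO,E:wait,S:car6-GO,W:wait | queues: N=1 E=1 S=0 W=0
Step 4 [EW]: N:wait,E:car4-GO,S:wait,W:empty | queues: N=1 E=0 S=0 W=0
Step 5 [EW]: N:wait,E:empty,S:wait,W:empty | queues: N=1 E=0 S=0 W=0
Step 6 [EW]: N:wait,E:empty,S:wait,W:empty | queues: N=1 E=0 S=0 W=0
Step 7 [EW]: N:wait,E:empty,S:wait,W:empty | queues: N=1 E=0 S=0 W=0
Step 8 [NS]: N:car8-GO,E:wait,S:empty,W:wait | queues: N=0 E=0 S=0 W=0
Car 4 crosses at step 4

4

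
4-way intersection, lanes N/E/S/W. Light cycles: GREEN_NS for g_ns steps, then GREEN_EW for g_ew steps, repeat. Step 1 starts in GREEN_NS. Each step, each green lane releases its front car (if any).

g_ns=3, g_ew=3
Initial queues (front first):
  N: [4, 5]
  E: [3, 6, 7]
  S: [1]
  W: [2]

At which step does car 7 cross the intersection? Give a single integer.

Step 1 [NS]: N:car4-GO,E:wait,S:car1-GO,W:wait | queues: N=1 E=3 S=0 W=1
Step 2 [NS]: N:car5-GO,E:wait,S:empty,W:wait | queues: N=0 E=3 S=0 W=1
Step 3 [NS]: N:empty,E:wait,S:empty,W:wait | queues: N=0 E=3 S=0 W=1
Step 4 [EW]: N:wait,E:car3-GO,S:wait,W:car2-GO | queues: N=0 E=2 S=0 W=0
Step 5 [EW]: N:wait,E:car6-GO,S:wait,W:empty | queues: N=0 E=1 S=0 W=0
Step 6 [EW]: N:wait,E:car7-GO,S:wait,W:empty | queues: N=0 E=0 S=0 W=0
Car 7 crosses at step 6

6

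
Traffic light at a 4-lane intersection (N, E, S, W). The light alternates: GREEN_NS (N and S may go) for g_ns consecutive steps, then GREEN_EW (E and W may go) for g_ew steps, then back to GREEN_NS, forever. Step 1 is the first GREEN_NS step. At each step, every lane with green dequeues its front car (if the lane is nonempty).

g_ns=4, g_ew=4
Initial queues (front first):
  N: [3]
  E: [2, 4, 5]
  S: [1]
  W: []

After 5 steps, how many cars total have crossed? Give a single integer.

Step 1 [NS]: N:car3-GO,E:wait,S:car1-GO,W:wait | queues: N=0 E=3 S=0 W=0
Step 2 [NS]: N:empty,E:wait,S:empty,W:wait | queues: N=0 E=3 S=0 W=0
Step 3 [NS]: N:empty,E:wait,S:empty,W:wait | queues: N=0 E=3 S=0 W=0
Step 4 [NS]: N:empty,E:wait,S:empty,W:wait | queues: N=0 E=3 S=0 W=0
Step 5 [EW]: N:wait,E:car2-GO,S:wait,W:empty | queues: N=0 E=2 S=0 W=0
Cars crossed by step 5: 3

Answer: 3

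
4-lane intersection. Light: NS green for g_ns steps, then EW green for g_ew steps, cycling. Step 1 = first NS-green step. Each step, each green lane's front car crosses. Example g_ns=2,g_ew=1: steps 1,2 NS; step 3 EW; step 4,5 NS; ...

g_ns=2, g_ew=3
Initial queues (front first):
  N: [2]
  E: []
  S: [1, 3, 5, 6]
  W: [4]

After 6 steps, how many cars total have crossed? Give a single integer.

Answer: 5

Derivation:
Step 1 [NS]: N:car2-GO,E:wait,S:car1-GO,W:wait | queues: N=0 E=0 S=3 W=1
Step 2 [NS]: N:empty,E:wait,S:car3-GO,W:wait | queues: N=0 E=0 S=2 W=1
Step 3 [EW]: N:wait,E:empty,S:wait,W:car4-GO | queues: N=0 E=0 S=2 W=0
Step 4 [EW]: N:wait,E:empty,S:wait,W:empty | queues: N=0 E=0 S=2 W=0
Step 5 [EW]: N:wait,E:empty,S:wait,W:empty | queues: N=0 E=0 S=2 W=0
Step 6 [NS]: N:empty,E:wait,S:car5-GO,W:wait | queues: N=0 E=0 S=1 W=0
Cars crossed by step 6: 5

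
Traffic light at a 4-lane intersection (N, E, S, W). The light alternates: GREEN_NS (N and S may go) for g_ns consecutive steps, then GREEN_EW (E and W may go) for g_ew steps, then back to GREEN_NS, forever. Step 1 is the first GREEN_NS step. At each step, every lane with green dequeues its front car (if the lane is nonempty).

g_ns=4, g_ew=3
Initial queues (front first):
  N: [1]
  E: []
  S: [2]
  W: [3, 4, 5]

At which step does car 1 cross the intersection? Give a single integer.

Step 1 [NS]: N:car1-GO,E:wait,S:car2-GO,W:wait | queues: N=0 E=0 S=0 W=3
Step 2 [NS]: N:empty,E:wait,S:empty,W:wait | queues: N=0 E=0 S=0 W=3
Step 3 [NS]: N:empty,E:wait,S:empty,W:wait | queues: N=0 E=0 S=0 W=3
Step 4 [NS]: N:empty,E:wait,S:empty,W:wait | queues: N=0 E=0 S=0 W=3
Step 5 [EW]: N:wait,E:empty,S:wait,W:car3-GO | queues: N=0 E=0 S=0 W=2
Step 6 [EW]: N:wait,E:empty,S:wait,W:car4-GO | queues: N=0 E=0 S=0 W=1
Step 7 [EW]: N:wait,E:empty,S:wait,W:car5-GO | queues: N=0 E=0 S=0 W=0
Car 1 crosses at step 1

1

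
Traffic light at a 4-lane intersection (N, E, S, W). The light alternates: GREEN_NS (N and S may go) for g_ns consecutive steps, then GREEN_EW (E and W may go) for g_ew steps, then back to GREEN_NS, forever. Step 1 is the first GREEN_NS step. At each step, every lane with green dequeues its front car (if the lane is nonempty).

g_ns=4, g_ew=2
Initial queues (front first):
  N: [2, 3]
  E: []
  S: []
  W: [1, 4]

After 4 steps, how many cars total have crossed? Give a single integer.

Answer: 2

Derivation:
Step 1 [NS]: N:car2-GO,E:wait,S:empty,W:wait | queues: N=1 E=0 S=0 W=2
Step 2 [NS]: N:car3-GO,E:wait,S:empty,W:wait | queues: N=0 E=0 S=0 W=2
Step 3 [NS]: N:empty,E:wait,S:empty,W:wait | queues: N=0 E=0 S=0 W=2
Step 4 [NS]: N:empty,E:wait,S:empty,W:wait | queues: N=0 E=0 S=0 W=2
Cars crossed by step 4: 2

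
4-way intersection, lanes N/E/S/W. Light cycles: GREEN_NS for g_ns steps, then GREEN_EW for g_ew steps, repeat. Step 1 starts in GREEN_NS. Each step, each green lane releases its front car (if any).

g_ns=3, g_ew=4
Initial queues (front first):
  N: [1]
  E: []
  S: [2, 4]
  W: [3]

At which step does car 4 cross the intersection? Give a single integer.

Step 1 [NS]: N:car1-GO,E:wait,S:car2-GO,W:wait | queues: N=0 E=0 S=1 W=1
Step 2 [NS]: N:empty,E:wait,S:car4-GO,W:wait | queues: N=0 E=0 S=0 W=1
Step 3 [NS]: N:empty,E:wait,S:empty,W:wait | queues: N=0 E=0 S=0 W=1
Step 4 [EW]: N:wait,E:empty,S:wait,W:car3-GO | queues: N=0 E=0 S=0 W=0
Car 4 crosses at step 2

2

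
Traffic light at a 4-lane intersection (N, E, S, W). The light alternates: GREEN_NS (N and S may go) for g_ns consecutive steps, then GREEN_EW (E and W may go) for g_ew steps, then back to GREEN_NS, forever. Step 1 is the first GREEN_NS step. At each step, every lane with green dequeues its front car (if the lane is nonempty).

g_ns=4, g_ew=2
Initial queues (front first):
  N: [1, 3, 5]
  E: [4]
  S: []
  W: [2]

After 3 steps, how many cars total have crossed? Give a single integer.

Answer: 3

Derivation:
Step 1 [NS]: N:car1-GO,E:wait,S:empty,W:wait | queues: N=2 E=1 S=0 W=1
Step 2 [NS]: N:car3-GO,E:wait,S:empty,W:wait | queues: N=1 E=1 S=0 W=1
Step 3 [NS]: N:car5-GO,E:wait,S:empty,W:wait | queues: N=0 E=1 S=0 W=1
Cars crossed by step 3: 3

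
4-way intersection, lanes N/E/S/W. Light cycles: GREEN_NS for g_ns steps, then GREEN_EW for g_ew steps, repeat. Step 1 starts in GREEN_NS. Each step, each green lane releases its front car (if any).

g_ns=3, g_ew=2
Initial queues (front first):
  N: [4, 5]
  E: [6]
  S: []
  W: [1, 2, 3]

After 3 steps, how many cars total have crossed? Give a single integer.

Answer: 2

Derivation:
Step 1 [NS]: N:car4-GO,E:wait,S:empty,W:wait | queues: N=1 E=1 S=0 W=3
Step 2 [NS]: N:car5-GO,E:wait,S:empty,W:wait | queues: N=0 E=1 S=0 W=3
Step 3 [NS]: N:empty,E:wait,S:empty,W:wait | queues: N=0 E=1 S=0 W=3
Cars crossed by step 3: 2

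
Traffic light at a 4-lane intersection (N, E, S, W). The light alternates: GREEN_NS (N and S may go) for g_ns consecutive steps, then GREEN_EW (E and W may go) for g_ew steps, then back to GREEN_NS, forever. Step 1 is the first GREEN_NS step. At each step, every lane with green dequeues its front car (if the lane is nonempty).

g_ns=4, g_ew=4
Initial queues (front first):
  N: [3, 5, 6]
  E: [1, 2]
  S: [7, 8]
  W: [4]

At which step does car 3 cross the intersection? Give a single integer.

Step 1 [NS]: N:car3-GO,E:wait,S:car7-GO,W:wait | queues: N=2 E=2 S=1 W=1
Step 2 [NS]: N:car5-GO,E:wait,S:car8-GO,W:wait | queues: N=1 E=2 S=0 W=1
Step 3 [NS]: N:car6-GO,E:wait,S:empty,W:wait | queues: N=0 E=2 S=0 W=1
Step 4 [NS]: N:empty,E:wait,S:empty,W:wait | queues: N=0 E=2 S=0 W=1
Step 5 [EW]: N:wait,E:car1-GO,S:wait,W:car4-GO | queues: N=0 E=1 S=0 W=0
Step 6 [EW]: N:wait,E:car2-GO,S:wait,W:empty | queues: N=0 E=0 S=0 W=0
Car 3 crosses at step 1

1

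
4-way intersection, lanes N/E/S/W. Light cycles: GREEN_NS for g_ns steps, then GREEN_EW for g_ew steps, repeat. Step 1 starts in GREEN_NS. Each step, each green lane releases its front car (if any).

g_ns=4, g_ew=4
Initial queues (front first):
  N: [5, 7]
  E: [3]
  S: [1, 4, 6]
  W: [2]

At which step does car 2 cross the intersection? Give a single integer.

Step 1 [NS]: N:car5-GO,E:wait,S:car1-GO,W:wait | queues: N=1 E=1 S=2 W=1
Step 2 [NS]: N:car7-GO,E:wait,S:car4-GO,W:wait | queues: N=0 E=1 S=1 W=1
Step 3 [NS]: N:empty,E:wait,S:car6-GO,W:wait | queues: N=0 E=1 S=0 W=1
Step 4 [NS]: N:empty,E:wait,S:empty,W:wait | queues: N=0 E=1 S=0 W=1
Step 5 [EW]: N:wait,E:car3-GO,S:wait,W:car2-GO | queues: N=0 E=0 S=0 W=0
Car 2 crosses at step 5

5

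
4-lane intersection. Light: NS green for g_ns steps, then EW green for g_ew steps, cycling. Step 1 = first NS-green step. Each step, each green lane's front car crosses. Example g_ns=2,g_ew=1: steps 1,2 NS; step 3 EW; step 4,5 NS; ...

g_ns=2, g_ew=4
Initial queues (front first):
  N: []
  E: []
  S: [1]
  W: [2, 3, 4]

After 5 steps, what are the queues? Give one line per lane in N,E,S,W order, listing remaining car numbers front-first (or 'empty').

Step 1 [NS]: N:empty,E:wait,S:car1-GO,W:wait | queues: N=0 E=0 S=0 W=3
Step 2 [NS]: N:empty,E:wait,S:empty,W:wait | queues: N=0 E=0 S=0 W=3
Step 3 [EW]: N:wait,E:empty,S:wait,W:car2-GO | queues: N=0 E=0 S=0 W=2
Step 4 [EW]: N:wait,E:empty,S:wait,W:car3-GO | queues: N=0 E=0 S=0 W=1
Step 5 [EW]: N:wait,E:empty,S:wait,W:car4-GO | queues: N=0 E=0 S=0 W=0

N: empty
E: empty
S: empty
W: empty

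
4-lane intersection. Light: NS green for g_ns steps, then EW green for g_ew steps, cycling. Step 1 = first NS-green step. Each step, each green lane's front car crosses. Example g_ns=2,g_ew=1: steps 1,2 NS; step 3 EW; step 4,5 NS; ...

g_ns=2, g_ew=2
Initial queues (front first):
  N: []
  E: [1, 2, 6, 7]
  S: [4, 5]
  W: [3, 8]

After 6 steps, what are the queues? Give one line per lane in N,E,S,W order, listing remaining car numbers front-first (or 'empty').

Step 1 [NS]: N:empty,E:wait,S:car4-GO,W:wait | queues: N=0 E=4 S=1 W=2
Step 2 [NS]: N:empty,E:wait,S:car5-GO,W:wait | queues: N=0 E=4 S=0 W=2
Step 3 [EW]: N:wait,E:car1-GO,S:wait,W:car3-GO | queues: N=0 E=3 S=0 W=1
Step 4 [EW]: N:wait,E:car2-GO,S:wait,W:car8-GO | queues: N=0 E=2 S=0 W=0
Step 5 [NS]: N:empty,E:wait,S:empty,W:wait | queues: N=0 E=2 S=0 W=0
Step 6 [NS]: N:empty,E:wait,S:empty,W:wait | queues: N=0 E=2 S=0 W=0

N: empty
E: 6 7
S: empty
W: empty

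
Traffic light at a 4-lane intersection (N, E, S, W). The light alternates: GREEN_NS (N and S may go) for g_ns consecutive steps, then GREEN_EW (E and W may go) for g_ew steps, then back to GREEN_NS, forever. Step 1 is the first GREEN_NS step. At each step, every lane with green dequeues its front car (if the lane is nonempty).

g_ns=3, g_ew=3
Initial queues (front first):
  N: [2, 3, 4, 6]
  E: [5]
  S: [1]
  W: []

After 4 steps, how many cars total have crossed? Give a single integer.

Step 1 [NS]: N:car2-GO,E:wait,S:car1-GO,W:wait | queues: N=3 E=1 S=0 W=0
Step 2 [NS]: N:car3-GO,E:wait,S:empty,W:wait | queues: N=2 E=1 S=0 W=0
Step 3 [NS]: N:car4-GO,E:wait,S:empty,W:wait | queues: N=1 E=1 S=0 W=0
Step 4 [EW]: N:wait,E:car5-GO,S:wait,W:empty | queues: N=1 E=0 S=0 W=0
Cars crossed by step 4: 5

Answer: 5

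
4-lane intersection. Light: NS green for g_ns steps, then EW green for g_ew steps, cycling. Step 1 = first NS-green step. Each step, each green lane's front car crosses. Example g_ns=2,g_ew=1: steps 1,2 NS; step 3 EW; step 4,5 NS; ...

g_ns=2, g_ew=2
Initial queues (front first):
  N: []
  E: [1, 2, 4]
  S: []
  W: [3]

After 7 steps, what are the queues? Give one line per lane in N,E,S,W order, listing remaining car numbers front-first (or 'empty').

Step 1 [NS]: N:empty,E:wait,S:empty,W:wait | queues: N=0 E=3 S=0 W=1
Step 2 [NS]: N:empty,E:wait,S:empty,W:wait | queues: N=0 E=3 S=0 W=1
Step 3 [EW]: N:wait,E:car1-GO,S:wait,W:car3-GO | queues: N=0 E=2 S=0 W=0
Step 4 [EW]: N:wait,E:car2-GO,S:wait,W:empty | queues: N=0 E=1 S=0 W=0
Step 5 [NS]: N:empty,E:wait,S:empty,W:wait | queues: N=0 E=1 S=0 W=0
Step 6 [NS]: N:empty,E:wait,S:empty,W:wait | queues: N=0 E=1 S=0 W=0
Step 7 [EW]: N:wait,E:car4-GO,S:wait,W:empty | queues: N=0 E=0 S=0 W=0

N: empty
E: empty
S: empty
W: empty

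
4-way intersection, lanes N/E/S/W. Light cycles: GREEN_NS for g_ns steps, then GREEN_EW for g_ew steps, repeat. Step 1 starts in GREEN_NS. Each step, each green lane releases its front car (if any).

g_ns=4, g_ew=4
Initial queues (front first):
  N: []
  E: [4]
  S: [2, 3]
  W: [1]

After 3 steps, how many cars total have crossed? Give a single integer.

Step 1 [NS]: N:empty,E:wait,S:car2-GO,W:wait | queues: N=0 E=1 S=1 W=1
Step 2 [NS]: N:empty,E:wait,S:car3-GO,W:wait | queues: N=0 E=1 S=0 W=1
Step 3 [NS]: N:empty,E:wait,S:empty,W:wait | queues: N=0 E=1 S=0 W=1
Cars crossed by step 3: 2

Answer: 2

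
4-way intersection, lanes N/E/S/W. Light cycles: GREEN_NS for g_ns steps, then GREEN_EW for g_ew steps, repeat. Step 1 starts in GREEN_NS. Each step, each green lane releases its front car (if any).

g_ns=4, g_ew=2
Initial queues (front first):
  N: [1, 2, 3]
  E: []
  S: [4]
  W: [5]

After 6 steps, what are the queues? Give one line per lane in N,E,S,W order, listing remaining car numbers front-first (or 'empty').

Step 1 [NS]: N:car1-GO,E:wait,S:car4-GO,W:wait | queues: N=2 E=0 S=0 W=1
Step 2 [NS]: N:car2-GO,E:wait,S:empty,W:wait | queues: N=1 E=0 S=0 W=1
Step 3 [NS]: N:car3-GO,E:wait,S:empty,W:wait | queues: N=0 E=0 S=0 W=1
Step 4 [NS]: N:empty,E:wait,S:empty,W:wait | queues: N=0 E=0 S=0 W=1
Step 5 [EW]: N:wait,E:empty,S:wait,W:car5-GO | queues: N=0 E=0 S=0 W=0

N: empty
E: empty
S: empty
W: empty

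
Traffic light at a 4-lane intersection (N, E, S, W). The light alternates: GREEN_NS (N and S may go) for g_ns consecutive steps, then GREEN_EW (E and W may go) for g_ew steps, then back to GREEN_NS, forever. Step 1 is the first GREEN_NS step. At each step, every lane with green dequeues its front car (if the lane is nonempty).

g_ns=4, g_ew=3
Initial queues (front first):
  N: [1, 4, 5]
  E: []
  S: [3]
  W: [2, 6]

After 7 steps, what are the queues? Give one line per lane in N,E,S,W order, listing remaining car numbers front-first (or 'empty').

Step 1 [NS]: N:car1-GO,E:wait,S:car3-GO,W:wait | queues: N=2 E=0 S=0 W=2
Step 2 [NS]: N:car4-GO,E:wait,S:empty,W:wait | queues: N=1 E=0 S=0 W=2
Step 3 [NS]: N:car5-GO,E:wait,S:empty,W:wait | queues: N=0 E=0 S=0 W=2
Step 4 [NS]: N:empty,E:wait,S:empty,W:wait | queues: N=0 E=0 S=0 W=2
Step 5 [EW]: N:wait,E:empty,S:wait,W:car2-GO | queues: N=0 E=0 S=0 W=1
Step 6 [EW]: N:wait,E:empty,S:wait,W:car6-GO | queues: N=0 E=0 S=0 W=0

N: empty
E: empty
S: empty
W: empty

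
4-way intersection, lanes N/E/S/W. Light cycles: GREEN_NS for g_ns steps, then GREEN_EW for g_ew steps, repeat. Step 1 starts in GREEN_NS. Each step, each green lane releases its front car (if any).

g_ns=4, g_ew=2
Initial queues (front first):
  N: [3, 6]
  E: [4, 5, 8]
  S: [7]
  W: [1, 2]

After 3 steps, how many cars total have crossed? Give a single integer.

Answer: 3

Derivation:
Step 1 [NS]: N:car3-GO,E:wait,S:car7-GO,W:wait | queues: N=1 E=3 S=0 W=2
Step 2 [NS]: N:car6-GO,E:wait,S:empty,W:wait | queues: N=0 E=3 S=0 W=2
Step 3 [NS]: N:empty,E:wait,S:empty,W:wait | queues: N=0 E=3 S=0 W=2
Cars crossed by step 3: 3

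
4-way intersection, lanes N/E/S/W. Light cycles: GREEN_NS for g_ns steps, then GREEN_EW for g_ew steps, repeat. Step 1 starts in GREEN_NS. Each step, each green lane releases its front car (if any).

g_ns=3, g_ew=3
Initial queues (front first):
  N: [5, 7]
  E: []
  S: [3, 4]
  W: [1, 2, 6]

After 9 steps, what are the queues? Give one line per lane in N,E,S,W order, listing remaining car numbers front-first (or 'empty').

Step 1 [NS]: N:car5-GO,E:wait,S:car3-GO,W:wait | queues: N=1 E=0 S=1 W=3
Step 2 [NS]: N:car7-GO,E:wait,S:car4-GO,W:wait | queues: N=0 E=0 S=0 W=3
Step 3 [NS]: N:empty,E:wait,S:empty,W:wait | queues: N=0 E=0 S=0 W=3
Step 4 [EW]: N:wait,E:empty,S:wait,W:car1-GO | queues: N=0 E=0 S=0 W=2
Step 5 [EW]: N:wait,E:empty,S:wait,W:car2-GO | queues: N=0 E=0 S=0 W=1
Step 6 [EW]: N:wait,E:empty,S:wait,W:car6-GO | queues: N=0 E=0 S=0 W=0

N: empty
E: empty
S: empty
W: empty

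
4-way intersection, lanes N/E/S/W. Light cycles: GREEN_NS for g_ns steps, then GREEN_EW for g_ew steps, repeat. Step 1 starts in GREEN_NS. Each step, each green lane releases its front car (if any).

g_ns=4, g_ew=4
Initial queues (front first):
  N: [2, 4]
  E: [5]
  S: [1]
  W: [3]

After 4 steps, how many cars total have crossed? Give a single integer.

Answer: 3

Derivation:
Step 1 [NS]: N:car2-GO,E:wait,S:car1-GO,W:wait | queues: N=1 E=1 S=0 W=1
Step 2 [NS]: N:car4-GO,E:wait,S:empty,W:wait | queues: N=0 E=1 S=0 W=1
Step 3 [NS]: N:empty,E:wait,S:empty,W:wait | queues: N=0 E=1 S=0 W=1
Step 4 [NS]: N:empty,E:wait,S:empty,W:wait | queues: N=0 E=1 S=0 W=1
Cars crossed by step 4: 3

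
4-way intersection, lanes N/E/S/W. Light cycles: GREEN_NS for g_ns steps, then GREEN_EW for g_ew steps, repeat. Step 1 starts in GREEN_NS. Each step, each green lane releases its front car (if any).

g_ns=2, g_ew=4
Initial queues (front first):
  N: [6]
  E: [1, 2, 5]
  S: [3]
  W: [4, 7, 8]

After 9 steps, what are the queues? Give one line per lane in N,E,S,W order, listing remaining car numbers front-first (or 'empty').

Step 1 [NS]: N:car6-GO,E:wait,S:car3-GO,W:wait | queues: N=0 E=3 S=0 W=3
Step 2 [NS]: N:empty,E:wait,S:empty,W:wait | queues: N=0 E=3 S=0 W=3
Step 3 [EW]: N:wait,E:car1-GO,S:wait,W:car4-GO | queues: N=0 E=2 S=0 W=2
Step 4 [EW]: N:wait,E:car2-GO,S:wait,W:car7-GO | queues: N=0 E=1 S=0 W=1
Step 5 [EW]: N:wait,E:car5-GO,S:wait,W:car8-GO | queues: N=0 E=0 S=0 W=0

N: empty
E: empty
S: empty
W: empty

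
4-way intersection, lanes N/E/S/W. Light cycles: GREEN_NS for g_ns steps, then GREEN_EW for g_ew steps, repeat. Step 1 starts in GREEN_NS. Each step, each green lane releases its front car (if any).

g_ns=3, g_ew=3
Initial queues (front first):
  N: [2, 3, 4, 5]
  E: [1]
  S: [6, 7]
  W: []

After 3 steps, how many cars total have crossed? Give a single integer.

Answer: 5

Derivation:
Step 1 [NS]: N:car2-GO,E:wait,S:car6-GO,W:wait | queues: N=3 E=1 S=1 W=0
Step 2 [NS]: N:car3-GO,E:wait,S:car7-GO,W:wait | queues: N=2 E=1 S=0 W=0
Step 3 [NS]: N:car4-GO,E:wait,S:empty,W:wait | queues: N=1 E=1 S=0 W=0
Cars crossed by step 3: 5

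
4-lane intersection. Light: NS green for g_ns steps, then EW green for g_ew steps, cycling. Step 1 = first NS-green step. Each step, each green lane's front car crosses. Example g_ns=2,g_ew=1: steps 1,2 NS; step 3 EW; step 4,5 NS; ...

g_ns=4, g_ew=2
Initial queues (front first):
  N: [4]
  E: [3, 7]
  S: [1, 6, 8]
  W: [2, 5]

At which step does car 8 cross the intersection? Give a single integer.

Step 1 [NS]: N:car4-GO,E:wait,S:car1-GO,W:wait | queues: N=0 E=2 S=2 W=2
Step 2 [NS]: N:empty,E:wait,S:car6-GO,W:wait | queues: N=0 E=2 S=1 W=2
Step 3 [NS]: N:empty,E:wait,S:car8-GO,W:wait | queues: N=0 E=2 S=0 W=2
Step 4 [NS]: N:empty,E:wait,S:empty,W:wait | queues: N=0 E=2 S=0 W=2
Step 5 [EW]: N:wait,E:car3-GO,S:wait,W:car2-GO | queues: N=0 E=1 S=0 W=1
Step 6 [EW]: N:wait,E:car7-GO,S:wait,W:car5-GO | queues: N=0 E=0 S=0 W=0
Car 8 crosses at step 3

3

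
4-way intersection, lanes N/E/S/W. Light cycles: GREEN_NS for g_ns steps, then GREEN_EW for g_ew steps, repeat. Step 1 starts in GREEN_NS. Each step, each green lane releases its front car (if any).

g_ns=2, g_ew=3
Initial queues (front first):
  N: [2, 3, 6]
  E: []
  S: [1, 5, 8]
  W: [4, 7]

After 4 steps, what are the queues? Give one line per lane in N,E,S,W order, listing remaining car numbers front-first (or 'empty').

Step 1 [NS]: N:car2-GO,E:wait,S:car1-GO,W:wait | queues: N=2 E=0 S=2 W=2
Step 2 [NS]: N:car3-GO,E:wait,S:car5-GO,W:wait | queues: N=1 E=0 S=1 W=2
Step 3 [EW]: N:wait,E:empty,S:wait,W:car4-GO | queues: N=1 E=0 S=1 W=1
Step 4 [EW]: N:wait,E:empty,S:wait,W:car7-GO | queues: N=1 E=0 S=1 W=0

N: 6
E: empty
S: 8
W: empty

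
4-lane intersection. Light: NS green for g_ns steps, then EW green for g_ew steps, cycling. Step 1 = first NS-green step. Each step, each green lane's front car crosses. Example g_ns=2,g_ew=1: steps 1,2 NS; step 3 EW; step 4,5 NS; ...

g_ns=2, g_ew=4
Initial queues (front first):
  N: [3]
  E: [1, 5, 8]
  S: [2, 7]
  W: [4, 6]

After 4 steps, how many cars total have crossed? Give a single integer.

Step 1 [NS]: N:car3-GO,E:wait,S:car2-GO,W:wait | queues: N=0 E=3 S=1 W=2
Step 2 [NS]: N:empty,E:wait,S:car7-GO,W:wait | queues: N=0 E=3 S=0 W=2
Step 3 [EW]: N:wait,E:car1-GO,S:wait,W:car4-GO | queues: N=0 E=2 S=0 W=1
Step 4 [EW]: N:wait,E:car5-GO,S:wait,W:car6-GO | queues: N=0 E=1 S=0 W=0
Cars crossed by step 4: 7

Answer: 7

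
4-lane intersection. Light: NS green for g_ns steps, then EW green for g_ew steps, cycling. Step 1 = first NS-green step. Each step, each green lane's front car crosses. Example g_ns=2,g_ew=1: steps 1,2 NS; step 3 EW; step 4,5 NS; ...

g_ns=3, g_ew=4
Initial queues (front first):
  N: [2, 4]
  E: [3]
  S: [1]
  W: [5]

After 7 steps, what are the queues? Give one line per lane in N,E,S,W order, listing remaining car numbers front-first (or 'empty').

Step 1 [NS]: N:car2-GO,E:wait,S:car1-GO,W:wait | queues: N=1 E=1 S=0 W=1
Step 2 [NS]: N:car4-GO,E:wait,S:empty,W:wait | queues: N=0 E=1 S=0 W=1
Step 3 [NS]: N:empty,E:wait,S:empty,W:wait | queues: N=0 E=1 S=0 W=1
Step 4 [EW]: N:wait,E:car3-GO,S:wait,W:car5-GO | queues: N=0 E=0 S=0 W=0

N: empty
E: empty
S: empty
W: empty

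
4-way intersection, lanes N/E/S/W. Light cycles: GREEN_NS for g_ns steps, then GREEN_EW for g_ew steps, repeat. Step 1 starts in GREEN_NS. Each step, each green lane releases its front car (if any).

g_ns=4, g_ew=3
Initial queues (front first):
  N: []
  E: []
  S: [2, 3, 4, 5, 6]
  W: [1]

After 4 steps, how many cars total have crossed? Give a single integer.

Answer: 4

Derivation:
Step 1 [NS]: N:empty,E:wait,S:car2-GO,W:wait | queues: N=0 E=0 S=4 W=1
Step 2 [NS]: N:empty,E:wait,S:car3-GO,W:wait | queues: N=0 E=0 S=3 W=1
Step 3 [NS]: N:empty,E:wait,S:car4-GO,W:wait | queues: N=0 E=0 S=2 W=1
Step 4 [NS]: N:empty,E:wait,S:car5-GO,W:wait | queues: N=0 E=0 S=1 W=1
Cars crossed by step 4: 4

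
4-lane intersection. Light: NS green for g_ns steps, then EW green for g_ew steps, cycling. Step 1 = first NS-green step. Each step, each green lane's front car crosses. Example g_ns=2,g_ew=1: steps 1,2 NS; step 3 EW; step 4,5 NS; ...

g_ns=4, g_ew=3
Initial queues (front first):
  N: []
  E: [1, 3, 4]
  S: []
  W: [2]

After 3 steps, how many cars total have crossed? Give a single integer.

Step 1 [NS]: N:empty,E:wait,S:empty,W:wait | queues: N=0 E=3 S=0 W=1
Step 2 [NS]: N:empty,E:wait,S:empty,W:wait | queues: N=0 E=3 S=0 W=1
Step 3 [NS]: N:empty,E:wait,S:empty,W:wait | queues: N=0 E=3 S=0 W=1
Cars crossed by step 3: 0

Answer: 0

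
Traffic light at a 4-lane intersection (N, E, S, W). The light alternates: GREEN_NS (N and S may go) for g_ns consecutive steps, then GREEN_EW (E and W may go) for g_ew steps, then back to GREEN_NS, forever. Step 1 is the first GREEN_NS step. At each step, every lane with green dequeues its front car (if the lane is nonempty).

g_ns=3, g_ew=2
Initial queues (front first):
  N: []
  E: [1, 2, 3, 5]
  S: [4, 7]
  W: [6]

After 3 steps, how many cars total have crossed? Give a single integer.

Step 1 [NS]: N:empty,E:wait,S:car4-GO,W:wait | queues: N=0 E=4 S=1 W=1
Step 2 [NS]: N:empty,E:wait,S:car7-GO,W:wait | queues: N=0 E=4 S=0 W=1
Step 3 [NS]: N:empty,E:wait,S:empty,W:wait | queues: N=0 E=4 S=0 W=1
Cars crossed by step 3: 2

Answer: 2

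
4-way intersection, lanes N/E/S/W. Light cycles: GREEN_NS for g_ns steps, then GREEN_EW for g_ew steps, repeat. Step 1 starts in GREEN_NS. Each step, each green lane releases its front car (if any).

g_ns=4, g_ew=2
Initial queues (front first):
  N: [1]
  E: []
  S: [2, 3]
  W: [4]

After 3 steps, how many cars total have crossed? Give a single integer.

Step 1 [NS]: N:car1-GO,E:wait,S:car2-GO,W:wait | queues: N=0 E=0 S=1 W=1
Step 2 [NS]: N:empty,E:wait,S:car3-GO,W:wait | queues: N=0 E=0 S=0 W=1
Step 3 [NS]: N:empty,E:wait,S:empty,W:wait | queues: N=0 E=0 S=0 W=1
Cars crossed by step 3: 3

Answer: 3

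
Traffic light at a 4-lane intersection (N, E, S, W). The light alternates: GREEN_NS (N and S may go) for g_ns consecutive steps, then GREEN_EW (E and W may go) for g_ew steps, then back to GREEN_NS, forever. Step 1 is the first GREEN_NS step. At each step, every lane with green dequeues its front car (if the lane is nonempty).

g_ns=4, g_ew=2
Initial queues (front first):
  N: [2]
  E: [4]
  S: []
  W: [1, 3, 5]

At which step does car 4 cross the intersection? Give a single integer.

Step 1 [NS]: N:car2-GO,E:wait,S:empty,W:wait | queues: N=0 E=1 S=0 W=3
Step 2 [NS]: N:empty,E:wait,S:empty,W:wait | queues: N=0 E=1 S=0 W=3
Step 3 [NS]: N:empty,E:wait,S:empty,W:wait | queues: N=0 E=1 S=0 W=3
Step 4 [NS]: N:empty,E:wait,S:empty,W:wait | queues: N=0 E=1 S=0 W=3
Step 5 [EW]: N:wait,E:car4-GO,S:wait,W:car1-GO | queues: N=0 E=0 S=0 W=2
Step 6 [EW]: N:wait,E:empty,S:wait,W:car3-GO | queues: N=0 E=0 S=0 W=1
Step 7 [NS]: N:empty,E:wait,S:empty,W:wait | queues: N=0 E=0 S=0 W=1
Step 8 [NS]: N:empty,E:wait,S:empty,W:wait | queues: N=0 E=0 S=0 W=1
Step 9 [NS]: N:empty,E:wait,S:empty,W:wait | queues: N=0 E=0 S=0 W=1
Step 10 [NS]: N:empty,E:wait,S:empty,W:wait | queues: N=0 E=0 S=0 W=1
Step 11 [EW]: N:wait,E:empty,S:wait,W:car5-GO | queues: N=0 E=0 S=0 W=0
Car 4 crosses at step 5

5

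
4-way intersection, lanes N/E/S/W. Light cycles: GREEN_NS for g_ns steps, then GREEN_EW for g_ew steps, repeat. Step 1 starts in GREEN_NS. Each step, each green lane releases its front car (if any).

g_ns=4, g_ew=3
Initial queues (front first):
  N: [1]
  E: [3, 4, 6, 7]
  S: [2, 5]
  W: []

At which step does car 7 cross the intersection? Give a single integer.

Step 1 [NS]: N:car1-GO,E:wait,S:car2-GO,W:wait | queues: N=0 E=4 S=1 W=0
Step 2 [NS]: N:empty,E:wait,S:car5-GO,W:wait | queues: N=0 E=4 S=0 W=0
Step 3 [NS]: N:empty,E:wait,S:empty,W:wait | queues: N=0 E=4 S=0 W=0
Step 4 [NS]: N:empty,E:wait,S:empty,W:wait | queues: N=0 E=4 S=0 W=0
Step 5 [EW]: N:wait,E:car3-GO,S:wait,W:empty | queues: N=0 E=3 S=0 W=0
Step 6 [EW]: N:wait,E:car4-GO,S:wait,W:empty | queues: N=0 E=2 S=0 W=0
Step 7 [EW]: N:wait,E:car6-GO,S:wait,W:empty | queues: N=0 E=1 S=0 W=0
Step 8 [NS]: N:empty,E:wait,S:empty,W:wait | queues: N=0 E=1 S=0 W=0
Step 9 [NS]: N:empty,E:wait,S:empty,W:wait | queues: N=0 E=1 S=0 W=0
Step 10 [NS]: N:empty,E:wait,S:empty,W:wait | queues: N=0 E=1 S=0 W=0
Step 11 [NS]: N:empty,E:wait,S:empty,W:wait | queues: N=0 E=1 S=0 W=0
Step 12 [EW]: N:wait,E:car7-GO,S:wait,W:empty | queues: N=0 E=0 S=0 W=0
Car 7 crosses at step 12

12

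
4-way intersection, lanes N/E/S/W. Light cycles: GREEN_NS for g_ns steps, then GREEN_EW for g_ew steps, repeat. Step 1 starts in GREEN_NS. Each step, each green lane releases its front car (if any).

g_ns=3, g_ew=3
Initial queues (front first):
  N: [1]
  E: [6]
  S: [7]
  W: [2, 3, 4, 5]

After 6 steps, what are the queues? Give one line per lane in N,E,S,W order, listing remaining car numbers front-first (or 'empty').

Step 1 [NS]: N:car1-GO,E:wait,S:car7-GO,W:wait | queues: N=0 E=1 S=0 W=4
Step 2 [NS]: N:empty,E:wait,S:empty,W:wait | queues: N=0 E=1 S=0 W=4
Step 3 [NS]: N:empty,E:wait,S:empty,W:wait | queues: N=0 E=1 S=0 W=4
Step 4 [EW]: N:wait,E:car6-GO,S:wait,W:car2-GO | queues: N=0 E=0 S=0 W=3
Step 5 [EW]: N:wait,E:empty,S:wait,W:car3-GO | queues: N=0 E=0 S=0 W=2
Step 6 [EW]: N:wait,E:empty,S:wait,W:car4-GO | queues: N=0 E=0 S=0 W=1

N: empty
E: empty
S: empty
W: 5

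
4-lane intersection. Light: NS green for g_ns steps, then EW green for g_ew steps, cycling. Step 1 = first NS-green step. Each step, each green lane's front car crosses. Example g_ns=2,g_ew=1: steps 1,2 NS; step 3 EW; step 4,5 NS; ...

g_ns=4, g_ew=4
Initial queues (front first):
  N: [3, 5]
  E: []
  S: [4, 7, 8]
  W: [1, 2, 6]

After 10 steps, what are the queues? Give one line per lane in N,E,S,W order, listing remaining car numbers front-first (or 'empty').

Step 1 [NS]: N:car3-GO,E:wait,S:car4-GO,W:wait | queues: N=1 E=0 S=2 W=3
Step 2 [NS]: N:car5-GO,E:wait,S:car7-GO,W:wait | queues: N=0 E=0 S=1 W=3
Step 3 [NS]: N:empty,E:wait,S:car8-GO,W:wait | queues: N=0 E=0 S=0 W=3
Step 4 [NS]: N:empty,E:wait,S:empty,W:wait | queues: N=0 E=0 S=0 W=3
Step 5 [EW]: N:wait,E:empty,S:wait,W:car1-GO | queues: N=0 E=0 S=0 W=2
Step 6 [EW]: N:wait,E:empty,S:wait,W:car2-GO | queues: N=0 E=0 S=0 W=1
Step 7 [EW]: N:wait,E:empty,S:wait,W:car6-GO | queues: N=0 E=0 S=0 W=0

N: empty
E: empty
S: empty
W: empty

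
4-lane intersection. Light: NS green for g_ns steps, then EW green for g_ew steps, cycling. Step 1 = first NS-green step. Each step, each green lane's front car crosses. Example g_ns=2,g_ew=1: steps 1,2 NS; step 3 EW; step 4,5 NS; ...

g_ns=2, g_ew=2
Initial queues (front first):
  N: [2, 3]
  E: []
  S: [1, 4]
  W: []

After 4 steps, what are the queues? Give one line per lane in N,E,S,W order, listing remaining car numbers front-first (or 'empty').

Step 1 [NS]: N:car2-GO,E:wait,S:car1-GO,W:wait | queues: N=1 E=0 S=1 W=0
Step 2 [NS]: N:car3-GO,E:wait,S:car4-GO,W:wait | queues: N=0 E=0 S=0 W=0

N: empty
E: empty
S: empty
W: empty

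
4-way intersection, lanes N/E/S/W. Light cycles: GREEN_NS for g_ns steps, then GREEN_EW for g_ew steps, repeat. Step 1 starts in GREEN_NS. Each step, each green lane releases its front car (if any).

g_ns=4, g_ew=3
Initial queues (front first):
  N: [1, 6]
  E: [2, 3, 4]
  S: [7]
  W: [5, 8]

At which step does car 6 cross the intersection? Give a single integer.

Step 1 [NS]: N:car1-GO,E:wait,S:car7-GO,W:wait | queues: N=1 E=3 S=0 W=2
Step 2 [NS]: N:car6-GO,E:wait,S:empty,W:wait | queues: N=0 E=3 S=0 W=2
Step 3 [NS]: N:empty,E:wait,S:empty,W:wait | queues: N=0 E=3 S=0 W=2
Step 4 [NS]: N:empty,E:wait,S:empty,W:wait | queues: N=0 E=3 S=0 W=2
Step 5 [EW]: N:wait,E:car2-GO,S:wait,W:car5-GO | queues: N=0 E=2 S=0 W=1
Step 6 [EW]: N:wait,E:car3-GO,S:wait,W:car8-GO | queues: N=0 E=1 S=0 W=0
Step 7 [EW]: N:wait,E:car4-GO,S:wait,W:empty | queues: N=0 E=0 S=0 W=0
Car 6 crosses at step 2

2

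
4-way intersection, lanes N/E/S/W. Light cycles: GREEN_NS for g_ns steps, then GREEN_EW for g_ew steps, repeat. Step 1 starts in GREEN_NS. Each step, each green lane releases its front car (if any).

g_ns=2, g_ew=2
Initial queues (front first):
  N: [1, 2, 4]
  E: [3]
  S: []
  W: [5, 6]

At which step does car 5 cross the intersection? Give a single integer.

Step 1 [NS]: N:car1-GO,E:wait,S:empty,W:wait | queues: N=2 E=1 S=0 W=2
Step 2 [NS]: N:car2-GO,E:wait,S:empty,W:wait | queues: N=1 E=1 S=0 W=2
Step 3 [EW]: N:wait,E:car3-GO,S:wait,W:car5-GO | queues: N=1 E=0 S=0 W=1
Step 4 [EW]: N:wait,E:empty,S:wait,W:car6-GO | queues: N=1 E=0 S=0 W=0
Step 5 [NS]: N:car4-GO,E:wait,S:empty,W:wait | queues: N=0 E=0 S=0 W=0
Car 5 crosses at step 3

3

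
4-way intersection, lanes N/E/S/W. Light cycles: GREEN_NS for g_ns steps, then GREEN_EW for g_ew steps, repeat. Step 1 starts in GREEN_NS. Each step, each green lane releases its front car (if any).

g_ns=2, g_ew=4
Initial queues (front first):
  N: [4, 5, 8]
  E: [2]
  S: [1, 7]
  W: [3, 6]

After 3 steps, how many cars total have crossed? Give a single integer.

Step 1 [NS]: N:car4-GO,E:wait,S:car1-GO,W:wait | queues: N=2 E=1 S=1 W=2
Step 2 [NS]: N:car5-GO,E:wait,S:car7-GO,W:wait | queues: N=1 E=1 S=0 W=2
Step 3 [EW]: N:wait,E:car2-GO,S:wait,W:car3-GO | queues: N=1 E=0 S=0 W=1
Cars crossed by step 3: 6

Answer: 6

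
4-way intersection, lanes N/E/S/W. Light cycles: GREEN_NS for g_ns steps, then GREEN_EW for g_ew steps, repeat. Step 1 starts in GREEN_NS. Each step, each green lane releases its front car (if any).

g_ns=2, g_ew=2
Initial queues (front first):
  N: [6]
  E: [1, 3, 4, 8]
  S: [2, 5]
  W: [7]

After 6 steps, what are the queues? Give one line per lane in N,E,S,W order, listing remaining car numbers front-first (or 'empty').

Step 1 [NS]: N:car6-GO,E:wait,S:car2-GO,W:wait | queues: N=0 E=4 S=1 W=1
Step 2 [NS]: N:empty,E:wait,S:car5-GO,W:wait | queues: N=0 E=4 S=0 W=1
Step 3 [EW]: N:wait,E:car1-GO,S:wait,W:car7-GO | queues: N=0 E=3 S=0 W=0
Step 4 [EW]: N:wait,E:car3-GO,S:wait,W:empty | queues: N=0 E=2 S=0 W=0
Step 5 [NS]: N:empty,E:wait,S:empty,W:wait | queues: N=0 E=2 S=0 W=0
Step 6 [NS]: N:empty,E:wait,S:empty,W:wait | queues: N=0 E=2 S=0 W=0

N: empty
E: 4 8
S: empty
W: empty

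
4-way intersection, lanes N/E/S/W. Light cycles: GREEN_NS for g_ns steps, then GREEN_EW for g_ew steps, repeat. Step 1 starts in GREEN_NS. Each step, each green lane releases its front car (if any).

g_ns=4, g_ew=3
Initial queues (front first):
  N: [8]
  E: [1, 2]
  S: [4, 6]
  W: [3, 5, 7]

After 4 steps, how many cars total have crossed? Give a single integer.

Answer: 3

Derivation:
Step 1 [NS]: N:car8-GO,E:wait,S:car4-GO,W:wait | queues: N=0 E=2 S=1 W=3
Step 2 [NS]: N:empty,E:wait,S:car6-GO,W:wait | queues: N=0 E=2 S=0 W=3
Step 3 [NS]: N:empty,E:wait,S:empty,W:wait | queues: N=0 E=2 S=0 W=3
Step 4 [NS]: N:empty,E:wait,S:empty,W:wait | queues: N=0 E=2 S=0 W=3
Cars crossed by step 4: 3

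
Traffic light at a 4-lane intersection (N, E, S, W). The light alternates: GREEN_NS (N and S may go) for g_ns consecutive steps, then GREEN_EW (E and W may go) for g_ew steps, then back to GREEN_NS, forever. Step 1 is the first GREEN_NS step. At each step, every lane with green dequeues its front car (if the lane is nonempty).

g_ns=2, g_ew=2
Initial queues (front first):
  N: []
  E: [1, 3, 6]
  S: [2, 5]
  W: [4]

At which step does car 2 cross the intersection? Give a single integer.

Step 1 [NS]: N:empty,E:wait,S:car2-GO,W:wait | queues: N=0 E=3 S=1 W=1
Step 2 [NS]: N:empty,E:wait,S:car5-GO,W:wait | queues: N=0 E=3 S=0 W=1
Step 3 [EW]: N:wait,E:car1-GO,S:wait,W:car4-GO | queues: N=0 E=2 S=0 W=0
Step 4 [EW]: N:wait,E:car3-GO,S:wait,W:empty | queues: N=0 E=1 S=0 W=0
Step 5 [NS]: N:empty,E:wait,S:empty,W:wait | queues: N=0 E=1 S=0 W=0
Step 6 [NS]: N:empty,E:wait,S:empty,W:wait | queues: N=0 E=1 S=0 W=0
Step 7 [EW]: N:wait,E:car6-GO,S:wait,W:empty | queues: N=0 E=0 S=0 W=0
Car 2 crosses at step 1

1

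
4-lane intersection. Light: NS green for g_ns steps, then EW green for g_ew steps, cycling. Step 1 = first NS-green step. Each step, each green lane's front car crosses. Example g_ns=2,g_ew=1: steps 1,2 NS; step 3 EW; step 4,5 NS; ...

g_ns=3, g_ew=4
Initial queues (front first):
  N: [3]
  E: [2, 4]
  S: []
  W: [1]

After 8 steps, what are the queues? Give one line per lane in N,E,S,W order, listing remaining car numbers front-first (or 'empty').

Step 1 [NS]: N:car3-GO,E:wait,S:empty,W:wait | queues: N=0 E=2 S=0 W=1
Step 2 [NS]: N:empty,E:wait,S:empty,W:wait | queues: N=0 E=2 S=0 W=1
Step 3 [NS]: N:empty,E:wait,S:empty,W:wait | queues: N=0 E=2 S=0 W=1
Step 4 [EW]: N:wait,E:car2-GO,S:wait,W:car1-GO | queues: N=0 E=1 S=0 W=0
Step 5 [EW]: N:wait,E:car4-GO,S:wait,W:empty | queues: N=0 E=0 S=0 W=0

N: empty
E: empty
S: empty
W: empty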